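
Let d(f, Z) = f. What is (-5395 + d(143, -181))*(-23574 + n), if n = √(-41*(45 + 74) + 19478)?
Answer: 123810648 - 5252*√14599 ≈ 1.2318e+8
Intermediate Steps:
n = √14599 (n = √(-41*119 + 19478) = √(-4879 + 19478) = √14599 ≈ 120.83)
(-5395 + d(143, -181))*(-23574 + n) = (-5395 + 143)*(-23574 + √14599) = -5252*(-23574 + √14599) = 123810648 - 5252*√14599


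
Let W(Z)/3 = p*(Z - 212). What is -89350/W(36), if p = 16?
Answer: 44675/4224 ≈ 10.576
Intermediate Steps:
W(Z) = -10176 + 48*Z (W(Z) = 3*(16*(Z - 212)) = 3*(16*(-212 + Z)) = 3*(-3392 + 16*Z) = -10176 + 48*Z)
-89350/W(36) = -89350/(-10176 + 48*36) = -89350/(-10176 + 1728) = -89350/(-8448) = -89350*(-1/8448) = 44675/4224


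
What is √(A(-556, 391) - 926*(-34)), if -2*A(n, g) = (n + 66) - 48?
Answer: √31753 ≈ 178.19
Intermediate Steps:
A(n, g) = -9 - n/2 (A(n, g) = -((n + 66) - 48)/2 = -((66 + n) - 48)/2 = -(18 + n)/2 = -9 - n/2)
√(A(-556, 391) - 926*(-34)) = √((-9 - ½*(-556)) - 926*(-34)) = √((-9 + 278) + 31484) = √(269 + 31484) = √31753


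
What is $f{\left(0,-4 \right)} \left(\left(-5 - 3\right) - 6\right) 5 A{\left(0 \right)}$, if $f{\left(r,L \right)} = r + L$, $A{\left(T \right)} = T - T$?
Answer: $0$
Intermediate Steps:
$A{\left(T \right)} = 0$
$f{\left(r,L \right)} = L + r$
$f{\left(0,-4 \right)} \left(\left(-5 - 3\right) - 6\right) 5 A{\left(0 \right)} = \left(-4 + 0\right) \left(\left(-5 - 3\right) - 6\right) 5 \cdot 0 = - 4 \left(-8 - 6\right) 0 = \left(-4\right) \left(-14\right) 0 = 56 \cdot 0 = 0$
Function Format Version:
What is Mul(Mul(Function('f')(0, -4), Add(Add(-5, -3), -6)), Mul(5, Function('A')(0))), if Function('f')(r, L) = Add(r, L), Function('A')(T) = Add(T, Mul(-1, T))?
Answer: 0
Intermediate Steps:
Function('A')(T) = 0
Function('f')(r, L) = Add(L, r)
Mul(Mul(Function('f')(0, -4), Add(Add(-5, -3), -6)), Mul(5, Function('A')(0))) = Mul(Mul(Add(-4, 0), Add(Add(-5, -3), -6)), Mul(5, 0)) = Mul(Mul(-4, Add(-8, -6)), 0) = Mul(Mul(-4, -14), 0) = Mul(56, 0) = 0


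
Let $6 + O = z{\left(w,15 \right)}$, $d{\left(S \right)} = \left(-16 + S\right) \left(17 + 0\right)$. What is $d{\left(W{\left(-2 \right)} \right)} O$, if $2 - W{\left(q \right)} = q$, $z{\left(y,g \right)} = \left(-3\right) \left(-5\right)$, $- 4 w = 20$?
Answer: $-1836$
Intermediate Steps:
$w = -5$ ($w = \left(- \frac{1}{4}\right) 20 = -5$)
$z{\left(y,g \right)} = 15$
$W{\left(q \right)} = 2 - q$
$d{\left(S \right)} = -272 + 17 S$ ($d{\left(S \right)} = \left(-16 + S\right) 17 = -272 + 17 S$)
$O = 9$ ($O = -6 + 15 = 9$)
$d{\left(W{\left(-2 \right)} \right)} O = \left(-272 + 17 \left(2 - -2\right)\right) 9 = \left(-272 + 17 \left(2 + 2\right)\right) 9 = \left(-272 + 17 \cdot 4\right) 9 = \left(-272 + 68\right) 9 = \left(-204\right) 9 = -1836$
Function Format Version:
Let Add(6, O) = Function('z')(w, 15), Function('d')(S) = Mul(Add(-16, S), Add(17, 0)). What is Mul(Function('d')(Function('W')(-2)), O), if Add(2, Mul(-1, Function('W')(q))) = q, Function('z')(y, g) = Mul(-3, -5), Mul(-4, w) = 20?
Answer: -1836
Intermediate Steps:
w = -5 (w = Mul(Rational(-1, 4), 20) = -5)
Function('z')(y, g) = 15
Function('W')(q) = Add(2, Mul(-1, q))
Function('d')(S) = Add(-272, Mul(17, S)) (Function('d')(S) = Mul(Add(-16, S), 17) = Add(-272, Mul(17, S)))
O = 9 (O = Add(-6, 15) = 9)
Mul(Function('d')(Function('W')(-2)), O) = Mul(Add(-272, Mul(17, Add(2, Mul(-1, -2)))), 9) = Mul(Add(-272, Mul(17, Add(2, 2))), 9) = Mul(Add(-272, Mul(17, 4)), 9) = Mul(Add(-272, 68), 9) = Mul(-204, 9) = -1836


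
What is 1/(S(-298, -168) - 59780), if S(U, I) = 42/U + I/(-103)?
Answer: -15347/917420791 ≈ -1.6728e-5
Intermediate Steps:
S(U, I) = 42/U - I/103 (S(U, I) = 42/U + I*(-1/103) = 42/U - I/103)
1/(S(-298, -168) - 59780) = 1/((42/(-298) - 1/103*(-168)) - 59780) = 1/((42*(-1/298) + 168/103) - 59780) = 1/((-21/149 + 168/103) - 59780) = 1/(22869/15347 - 59780) = 1/(-917420791/15347) = -15347/917420791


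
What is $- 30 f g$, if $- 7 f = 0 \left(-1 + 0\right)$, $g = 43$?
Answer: $0$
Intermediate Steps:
$f = 0$ ($f = - \frac{0 \left(-1 + 0\right)}{7} = - \frac{0 \left(-1\right)}{7} = \left(- \frac{1}{7}\right) 0 = 0$)
$- 30 f g = \left(-30\right) 0 \cdot 43 = 0 \cdot 43 = 0$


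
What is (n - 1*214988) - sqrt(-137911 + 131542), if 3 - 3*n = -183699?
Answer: -153754 - I*sqrt(6369) ≈ -1.5375e+5 - 79.806*I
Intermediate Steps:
n = 61234 (n = 1 - 1/3*(-183699) = 1 + 61233 = 61234)
(n - 1*214988) - sqrt(-137911 + 131542) = (61234 - 1*214988) - sqrt(-137911 + 131542) = (61234 - 214988) - sqrt(-6369) = -153754 - I*sqrt(6369)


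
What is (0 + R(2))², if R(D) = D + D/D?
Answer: 9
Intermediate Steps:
R(D) = 1 + D (R(D) = D + 1 = 1 + D)
(0 + R(2))² = (0 + (1 + 2))² = (0 + 3)² = 3² = 9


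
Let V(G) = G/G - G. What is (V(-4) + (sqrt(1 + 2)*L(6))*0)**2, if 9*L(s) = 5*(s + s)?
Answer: 25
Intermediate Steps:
V(G) = 1 - G
L(s) = 10*s/9 (L(s) = (5*(s + s))/9 = (5*(2*s))/9 = (10*s)/9 = 10*s/9)
(V(-4) + (sqrt(1 + 2)*L(6))*0)**2 = ((1 - 1*(-4)) + (sqrt(1 + 2)*((10/9)*6))*0)**2 = ((1 + 4) + (sqrt(3)*(20/3))*0)**2 = (5 + (20*sqrt(3)/3)*0)**2 = (5 + 0)**2 = 5**2 = 25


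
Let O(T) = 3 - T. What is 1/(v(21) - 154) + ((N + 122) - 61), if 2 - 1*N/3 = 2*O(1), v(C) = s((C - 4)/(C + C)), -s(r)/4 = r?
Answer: 179719/3268 ≈ 54.994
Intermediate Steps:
s(r) = -4*r
v(C) = -2*(-4 + C)/C (v(C) = -4*(C - 4)/(C + C) = -4*(-4 + C)/(2*C) = -4*(-4 + C)*1/(2*C) = -2*(-4 + C)/C)
N = -6 (N = 6 - 6*(3 - 1*1) = 6 - 6*(3 - 1) = 6 - 6*2 = 6 - 3*4 = 6 - 12 = -6)
1/(v(21) - 154) + ((N + 122) - 61) = 1/((-2 + 8/21) - 154) + ((-6 + 122) - 61) = 1/((-2 + 8*(1/21)) - 154) + (116 - 61) = 1/((-2 + 8/21) - 154) + 55 = 1/(-34/21 - 154) + 55 = 1/(-3268/21) + 55 = -21/3268 + 55 = 179719/3268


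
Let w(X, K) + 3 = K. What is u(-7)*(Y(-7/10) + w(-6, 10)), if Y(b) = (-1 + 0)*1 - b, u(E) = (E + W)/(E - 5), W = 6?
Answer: 67/120 ≈ 0.55833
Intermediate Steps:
w(X, K) = -3 + K
u(E) = (6 + E)/(-5 + E) (u(E) = (E + 6)/(E - 5) = (6 + E)/(-5 + E))
Y(b) = -1 - b (Y(b) = -1*1 - b = -1 - b)
u(-7)*(Y(-7/10) + w(-6, 10)) = ((6 - 7)/(-5 - 7))*((-1 - (-7)/10) + (-3 + 10)) = (-1/(-12))*((-1 - (-7)/10) + 7) = (-1/12*(-1))*((-1 - 1*(-7/10)) + 7) = ((-1 + 7/10) + 7)/12 = (-3/10 + 7)/12 = (1/12)*(67/10) = 67/120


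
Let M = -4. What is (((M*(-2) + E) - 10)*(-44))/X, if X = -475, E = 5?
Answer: 132/475 ≈ 0.27789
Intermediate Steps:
(((M*(-2) + E) - 10)*(-44))/X = (((-4*(-2) + 5) - 10)*(-44))/(-475) = (((8 + 5) - 10)*(-44))*(-1/475) = ((13 - 10)*(-44))*(-1/475) = (3*(-44))*(-1/475) = -132*(-1/475) = 132/475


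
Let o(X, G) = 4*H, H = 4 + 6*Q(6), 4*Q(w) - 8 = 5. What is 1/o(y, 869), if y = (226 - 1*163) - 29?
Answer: 1/94 ≈ 0.010638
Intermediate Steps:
y = 34 (y = (226 - 163) - 29 = 63 - 29 = 34)
Q(w) = 13/4 (Q(w) = 2 + (¼)*5 = 2 + 5/4 = 13/4)
H = 47/2 (H = 4 + 6*(13/4) = 4 + 39/2 = 47/2 ≈ 23.500)
o(X, G) = 94 (o(X, G) = 4*(47/2) = 94)
1/o(y, 869) = 1/94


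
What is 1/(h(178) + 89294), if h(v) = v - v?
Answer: 1/89294 ≈ 1.1199e-5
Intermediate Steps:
h(v) = 0
1/(h(178) + 89294) = 1/(0 + 89294) = 1/89294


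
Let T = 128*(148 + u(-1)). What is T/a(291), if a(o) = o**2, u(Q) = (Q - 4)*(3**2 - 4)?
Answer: 5248/28227 ≈ 0.18592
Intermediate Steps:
u(Q) = -20 + 5*Q (u(Q) = (-4 + Q)*(9 - 4) = (-4 + Q)*5 = -20 + 5*Q)
T = 15744 (T = 128*(148 + (-20 + 5*(-1))) = 128*(148 + (-20 - 5)) = 128*(148 - 25) = 128*123 = 15744)
T/a(291) = 15744/(291**2) = 15744/84681 = 15744*(1/84681) = 5248/28227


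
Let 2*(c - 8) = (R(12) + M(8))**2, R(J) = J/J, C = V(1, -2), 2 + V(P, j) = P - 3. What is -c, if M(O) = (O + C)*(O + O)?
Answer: -4241/2 ≈ -2120.5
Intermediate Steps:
V(P, j) = -5 + P (V(P, j) = -2 + (P - 3) = -2 + (-3 + P) = -5 + P)
C = -4 (C = -5 + 1 = -4)
M(O) = 2*O*(-4 + O) (M(O) = (O - 4)*(O + O) = (-4 + O)*(2*O) = 2*O*(-4 + O))
R(J) = 1
c = 4241/2 (c = 8 + (1 + 2*8*(-4 + 8))**2/2 = 8 + (1 + 2*8*4)**2/2 = 8 + (1 + 64)**2/2 = 8 + (1/2)*65**2 = 8 + (1/2)*4225 = 8 + 4225/2 = 4241/2 ≈ 2120.5)
-c = -1*4241/2 = -4241/2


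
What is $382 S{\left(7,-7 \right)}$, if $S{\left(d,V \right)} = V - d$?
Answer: $-5348$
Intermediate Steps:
$382 S{\left(7,-7 \right)} = 382 \left(-7 - 7\right) = 382 \left(-14\right) = -5348$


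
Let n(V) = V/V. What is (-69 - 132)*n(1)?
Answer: -201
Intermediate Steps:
n(V) = 1
(-69 - 132)*n(1) = (-69 - 132)*1 = -201*1 = -201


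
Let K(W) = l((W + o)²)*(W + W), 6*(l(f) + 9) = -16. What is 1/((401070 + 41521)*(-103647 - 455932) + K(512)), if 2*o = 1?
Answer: -3/742993923407 ≈ -4.0377e-12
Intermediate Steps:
o = ½ (o = (½)*1 = ½ ≈ 0.50000)
l(f) = -35/3 (l(f) = -9 + (⅙)*(-16) = -9 - 8/3 = -35/3)
K(W) = -70*W/3 (K(W) = -35*(W + W)/3 = -70*W/3)
1/((401070 + 41521)*(-103647 - 455932) + K(512)) = 1/((401070 + 41521)*(-103647 - 455932) - 70/3*512) = 1/(442591*(-559579) - 35840/3) = 1/(-247664629189 - 35840/3) = 1/(-742993923407/3) = -3/742993923407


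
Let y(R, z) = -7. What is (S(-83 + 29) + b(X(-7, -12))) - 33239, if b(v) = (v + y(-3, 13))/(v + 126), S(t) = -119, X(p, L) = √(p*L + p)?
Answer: -75289143/2257 + 19*√77/2257 ≈ -33358.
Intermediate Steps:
X(p, L) = √(p + L*p) (X(p, L) = √(L*p + p) = √(p + L*p))
b(v) = (-7 + v)/(126 + v) (b(v) = (v - 7)/(v + 126) = (-7 + v)/(126 + v))
(S(-83 + 29) + b(X(-7, -12))) - 33239 = (-119 + (-7 + √(-7*(1 - 12)))/(126 + √(-7*(1 - 12)))) - 33239 = (-119 + (-7 + √(-7*(-11)))/(126 + √(-7*(-11)))) - 33239 = (-119 + (-7 + √77)/(126 + √77)) - 33239 = -33358 + (-7 + √77)/(126 + √77)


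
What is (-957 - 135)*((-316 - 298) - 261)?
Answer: 955500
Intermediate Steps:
(-957 - 135)*((-316 - 298) - 261) = -1092*(-614 - 261) = -1092*(-875) = 955500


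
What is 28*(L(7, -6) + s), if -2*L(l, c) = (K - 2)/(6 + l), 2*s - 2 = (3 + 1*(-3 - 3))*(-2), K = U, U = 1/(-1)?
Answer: 1498/13 ≈ 115.23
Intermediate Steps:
U = -1 (U = 1*(-1) = -1)
K = -1
s = 4 (s = 1 + ((3 + 1*(-3 - 3))*(-2))/2 = 1 + ((3 + 1*(-6))*(-2))/2 = 1 + ((3 - 6)*(-2))/2 = 1 + (-3*(-2))/2 = 1 + (½)*6 = 1 + 3 = 4)
L(l, c) = 3/(2*(6 + l)) (L(l, c) = -(-1 - 2)/(2*(6 + l)) = -(-3)/(2*(6 + l)) = 3/(2*(6 + l)))
28*(L(7, -6) + s) = 28*(3/(2*(6 + 7)) + 4) = 28*((3/2)/13 + 4) = 28*((3/2)*(1/13) + 4) = 28*(3/26 + 4) = 28*(107/26) = 1498/13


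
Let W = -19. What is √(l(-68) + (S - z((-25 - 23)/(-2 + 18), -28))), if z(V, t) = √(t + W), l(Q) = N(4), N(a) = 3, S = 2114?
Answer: √(2117 - I*√47) ≈ 46.011 - 0.0745*I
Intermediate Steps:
l(Q) = 3
z(V, t) = √(-19 + t) (z(V, t) = √(t - 19) = √(-19 + t))
√(l(-68) + (S - z((-25 - 23)/(-2 + 18), -28))) = √(3 + (2114 - √(-19 - 28))) = √(3 + (2114 - √(-47))) = √(3 + (2114 - I*√47)) = √(2117 - I*√47)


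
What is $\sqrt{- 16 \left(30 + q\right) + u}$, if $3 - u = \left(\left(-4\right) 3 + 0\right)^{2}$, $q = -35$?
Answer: $i \sqrt{61} \approx 7.8102 i$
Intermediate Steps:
$u = -141$ ($u = 3 - \left(\left(-4\right) 3 + 0\right)^{2} = 3 - \left(-12 + 0\right)^{2} = 3 - \left(-12\right)^{2} = 3 - 144 = -141$)
$\sqrt{- 16 \left(30 + q\right) + u} = \sqrt{- 16 \left(30 - 35\right) - 141} = \sqrt{\left(-16\right) \left(-5\right) - 141} = \sqrt{80 - 141} = \sqrt{-61} = i \sqrt{61}$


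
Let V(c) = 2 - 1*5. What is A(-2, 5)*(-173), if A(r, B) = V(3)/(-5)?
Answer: -519/5 ≈ -103.80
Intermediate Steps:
V(c) = -3 (V(c) = 2 - 5 = -3)
A(r, B) = ⅗ (A(r, B) = -3/(-5) = -3*(-⅕) = ⅗)
A(-2, 5)*(-173) = (⅗)*(-173) = -519/5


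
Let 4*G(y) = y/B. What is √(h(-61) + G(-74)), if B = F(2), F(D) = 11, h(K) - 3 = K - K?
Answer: √638/22 ≈ 1.1481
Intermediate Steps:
h(K) = 3 (h(K) = 3 + (K - K) = 3 + 0 = 3)
B = 11
G(y) = y/44 (G(y) = (y/11)/4 = y/44)
√(h(-61) + G(-74)) = √(3 + (1/44)*(-74)) = √(3 - 37/22) = √(29/22) = √638/22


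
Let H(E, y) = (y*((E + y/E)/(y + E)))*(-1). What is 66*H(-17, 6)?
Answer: -10620/17 ≈ -624.71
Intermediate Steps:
H(E, y) = -y*(E + y/E)/(E + y) (H(E, y) = (y*((E + y/E)/(E + y)))*(-1) = (y*(E + y/E)/(E + y))*(-1) = -y*(E + y/E)/(E + y))
66*H(-17, 6) = 66*(-1*6*(6 + (-17)²)/(-17*(-17 + 6))) = 66*(-1*6*(-1/17)*(6 + 289)/(-11)) = 66*(-1*6*(-1/17)*(-1/11)*295) = 66*(-1770/187) = -10620/17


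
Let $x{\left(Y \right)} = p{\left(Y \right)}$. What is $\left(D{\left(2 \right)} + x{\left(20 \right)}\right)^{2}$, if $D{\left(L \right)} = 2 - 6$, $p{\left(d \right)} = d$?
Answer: $256$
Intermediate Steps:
$x{\left(Y \right)} = Y$
$D{\left(L \right)} = -4$
$\left(D{\left(2 \right)} + x{\left(20 \right)}\right)^{2} = \left(-4 + 20\right)^{2} = 16^{2} = 256$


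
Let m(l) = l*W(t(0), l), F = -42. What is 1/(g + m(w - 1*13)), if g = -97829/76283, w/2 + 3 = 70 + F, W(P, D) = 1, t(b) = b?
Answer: 76283/2724642 ≈ 0.027997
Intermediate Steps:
w = 50 (w = -6 + 2*(70 - 42) = -6 + 2*28 = -6 + 56 = 50)
m(l) = l (m(l) = l*1 = l)
g = -97829/76283 (g = -97829*1/76283 = -97829/76283 ≈ -1.2824)
1/(g + m(w - 1*13)) = 1/(-97829/76283 + (50 - 1*13)) = 1/(-97829/76283 + (50 - 13)) = 1/(-97829/76283 + 37) = 1/(2724642/76283) = 76283/2724642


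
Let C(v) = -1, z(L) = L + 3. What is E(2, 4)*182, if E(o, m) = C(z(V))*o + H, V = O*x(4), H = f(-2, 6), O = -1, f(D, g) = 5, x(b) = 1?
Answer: 546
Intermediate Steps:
H = 5
V = -1 (V = -1*1 = -1)
z(L) = 3 + L
E(o, m) = 5 - o (E(o, m) = -o + 5 = 5 - o)
E(2, 4)*182 = (5 - 1*2)*182 = (5 - 2)*182 = 3*182 = 546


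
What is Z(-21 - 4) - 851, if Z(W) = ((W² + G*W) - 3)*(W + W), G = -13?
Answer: -48201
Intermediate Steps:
Z(W) = 2*W*(-3 + W² - 13*W) (Z(W) = ((W² - 13*W) - 3)*(W + W) = (-3 + W² - 13*W)*(2*W) = 2*W*(-3 + W² - 13*W))
Z(-21 - 4) - 851 = 2*(-21 - 4)*(-3 + (-21 - 4)² - 13*(-21 - 4)) - 851 = 2*(-25)*(-3 + (-25)² - 13*(-25)) - 851 = 2*(-25)*(-3 + 625 + 325) - 851 = 2*(-25)*947 - 851 = -47350 - 851 = -48201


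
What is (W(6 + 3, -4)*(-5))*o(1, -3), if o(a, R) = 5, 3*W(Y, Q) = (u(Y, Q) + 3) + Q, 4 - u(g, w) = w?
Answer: -175/3 ≈ -58.333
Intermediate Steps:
u(g, w) = 4 - w
W(Y, Q) = 7/3 (W(Y, Q) = (((4 - Q) + 3) + Q)/3 = ((7 - Q) + Q)/3 = (⅓)*7 = 7/3)
(W(6 + 3, -4)*(-5))*o(1, -3) = ((7/3)*(-5))*5 = -35/3*5 = -175/3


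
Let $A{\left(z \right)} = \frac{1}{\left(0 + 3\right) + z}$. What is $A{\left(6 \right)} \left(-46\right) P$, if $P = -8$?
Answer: $\frac{368}{9} \approx 40.889$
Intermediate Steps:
$A{\left(z \right)} = \frac{1}{3 + z}$
$A{\left(6 \right)} \left(-46\right) P = \frac{1}{3 + 6} \left(-46\right) \left(-8\right) = \frac{1}{9} \left(-46\right) \left(-8\right) = \left(- \frac{46}{9}\right) \left(-8\right) = \frac{368}{9}$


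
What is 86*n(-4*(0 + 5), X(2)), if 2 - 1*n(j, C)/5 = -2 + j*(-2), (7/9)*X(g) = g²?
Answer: -15480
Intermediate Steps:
X(g) = 9*g²/7
n(j, C) = 20 + 10*j (n(j, C) = 10 - 5*(-2 + j*(-2)) = 10 - 5*(-2 - 2*j) = 10 + (10 + 10*j) = 20 + 10*j)
86*n(-4*(0 + 5), X(2)) = 86*(20 + 10*(-4*(0 + 5))) = 86*(20 + 10*(-4*5)) = 86*(20 + 10*(-20)) = 86*(20 - 200) = 86*(-180) = -15480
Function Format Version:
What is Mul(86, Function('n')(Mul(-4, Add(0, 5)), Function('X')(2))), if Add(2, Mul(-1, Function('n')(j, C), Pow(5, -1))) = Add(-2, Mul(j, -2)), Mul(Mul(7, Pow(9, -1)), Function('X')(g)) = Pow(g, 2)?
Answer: -15480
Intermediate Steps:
Function('X')(g) = Mul(Rational(9, 7), Pow(g, 2))
Function('n')(j, C) = Add(20, Mul(10, j)) (Function('n')(j, C) = Add(10, Mul(-5, Add(-2, Mul(j, -2)))) = Add(10, Mul(-5, Add(-2, Mul(-2, j)))) = Add(10, Add(10, Mul(10, j))) = Add(20, Mul(10, j)))
Mul(86, Function('n')(Mul(-4, Add(0, 5)), Function('X')(2))) = Mul(86, Add(20, Mul(10, Mul(-4, Add(0, 5))))) = Mul(86, Add(20, Mul(10, Mul(-4, 5)))) = Mul(86, Add(20, Mul(10, -20))) = Mul(86, Add(20, -200)) = Mul(86, -180) = -15480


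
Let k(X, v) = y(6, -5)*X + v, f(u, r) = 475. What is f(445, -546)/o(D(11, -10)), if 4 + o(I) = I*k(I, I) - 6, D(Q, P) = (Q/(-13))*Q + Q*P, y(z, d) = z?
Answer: 80275/16837517 ≈ 0.0047676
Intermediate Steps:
k(X, v) = v + 6*X (k(X, v) = 6*X + v = v + 6*X)
D(Q, P) = -Q**2/13 + P*Q (D(Q, P) = (Q*(-1/13))*Q + P*Q = (-Q/13)*Q + P*Q = -Q**2/13 + P*Q)
o(I) = -10 + 7*I**2 (o(I) = -4 + (I*(I + 6*I) - 6) = -4 + (I*(7*I) - 6) = -4 + (7*I**2 - 6) = -4 + (-6 + 7*I**2) = -10 + 7*I**2)
f(445, -546)/o(D(11, -10)) = 475/(-10 + 7*((1/13)*11*(-1*11 + 13*(-10)))**2) = 475/(-10 + 7*((1/13)*11*(-11 - 130))**2) = 475/(-10 + 7*((1/13)*11*(-141))**2) = 475/(-10 + 7*(-1551/13)**2) = 475/(-10 + 7*(2405601/169)) = 475/(-10 + 16839207/169) = 475/(16837517/169) = 475*(169/16837517) = 80275/16837517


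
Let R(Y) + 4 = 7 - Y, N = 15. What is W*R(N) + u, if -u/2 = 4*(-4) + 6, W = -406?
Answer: 4892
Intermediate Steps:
R(Y) = 3 - Y (R(Y) = -4 + (7 - Y) = 3 - Y)
u = 20 (u = -2*(4*(-4) + 6) = -2*(-16 + 6) = -2*(-10) = 20)
W*R(N) + u = -406*(3 - 1*15) + 20 = -406*(3 - 15) + 20 = -406*(-12) + 20 = 4872 + 20 = 4892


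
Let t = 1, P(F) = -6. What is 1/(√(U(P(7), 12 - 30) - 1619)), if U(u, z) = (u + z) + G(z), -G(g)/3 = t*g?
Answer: -I*√1589/1589 ≈ -0.025086*I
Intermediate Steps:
G(g) = -3*g
U(u, z) = u - 2*z (U(u, z) = (u + z) - 3*z = u - 2*z)
1/(√(U(P(7), 12 - 30) - 1619)) = 1/(√((-6 - 2*(12 - 30)) - 1619)) = 1/(√((-6 - 2*(-18)) - 1619)) = 1/(√((-6 + 36) - 1619)) = 1/(√(30 - 1619)) = 1/(√(-1589)) = 1/(I*√1589) = -I*√1589/1589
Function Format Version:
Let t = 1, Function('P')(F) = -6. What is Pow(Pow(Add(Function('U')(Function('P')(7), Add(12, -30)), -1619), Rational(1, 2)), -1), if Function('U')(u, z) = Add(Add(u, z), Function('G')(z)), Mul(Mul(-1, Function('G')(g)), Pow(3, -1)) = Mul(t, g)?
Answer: Mul(Rational(-1, 1589), I, Pow(1589, Rational(1, 2))) ≈ Mul(-0.025086, I)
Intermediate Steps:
Function('G')(g) = Mul(-3, g) (Function('G')(g) = Mul(-3, Mul(1, g)) = Mul(-3, g))
Function('U')(u, z) = Add(u, Mul(-2, z)) (Function('U')(u, z) = Add(Add(u, z), Mul(-3, z)) = Add(u, Mul(-2, z)))
Pow(Pow(Add(Function('U')(Function('P')(7), Add(12, -30)), -1619), Rational(1, 2)), -1) = Pow(Pow(Add(Add(-6, Mul(-2, Add(12, -30))), -1619), Rational(1, 2)), -1) = Pow(Pow(Add(Add(-6, Mul(-2, -18)), -1619), Rational(1, 2)), -1) = Pow(Pow(Add(Add(-6, 36), -1619), Rational(1, 2)), -1) = Pow(Pow(Add(30, -1619), Rational(1, 2)), -1) = Pow(Pow(-1589, Rational(1, 2)), -1) = Pow(Mul(I, Pow(1589, Rational(1, 2))), -1) = Mul(Rational(-1, 1589), I, Pow(1589, Rational(1, 2)))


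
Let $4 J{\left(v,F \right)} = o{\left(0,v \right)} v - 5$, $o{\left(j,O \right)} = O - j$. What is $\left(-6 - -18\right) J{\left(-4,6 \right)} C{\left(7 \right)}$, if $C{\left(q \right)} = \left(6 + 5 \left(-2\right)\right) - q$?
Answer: $-363$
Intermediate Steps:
$J{\left(v,F \right)} = - \frac{5}{4} + \frac{v^{2}}{4}$ ($J{\left(v,F \right)} = \frac{\left(v - 0\right) v - 5}{4} = \frac{\left(v + 0\right) v - 5}{4} = \frac{v v - 5}{4} = \frac{v^{2} - 5}{4} = \frac{-5 + v^{2}}{4} = - \frac{5}{4} + \frac{v^{2}}{4}$)
$C{\left(q \right)} = -4 - q$ ($C{\left(q \right)} = \left(6 - 10\right) - q = -4 - q$)
$\left(-6 - -18\right) J{\left(-4,6 \right)} C{\left(7 \right)} = \left(-6 - -18\right) \left(- \frac{5}{4} + \frac{\left(-4\right)^{2}}{4}\right) \left(-4 - 7\right) = \left(-6 + 18\right) \left(- \frac{5}{4} + \frac{1}{4} \cdot 16\right) \left(-4 - 7\right) = 12 \left(- \frac{5}{4} + 4\right) \left(-11\right) = 12 \cdot \frac{11}{4} \left(-11\right) = 33 \left(-11\right) = -363$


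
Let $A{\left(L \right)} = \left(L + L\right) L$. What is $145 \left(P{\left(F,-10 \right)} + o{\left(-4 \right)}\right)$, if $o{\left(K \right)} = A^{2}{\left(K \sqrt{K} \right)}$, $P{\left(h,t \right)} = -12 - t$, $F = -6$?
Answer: $2375390$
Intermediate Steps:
$A{\left(L \right)} = 2 L^{2}$ ($A{\left(L \right)} = 2 L L = 2 L^{2}$)
$o{\left(K \right)} = 4 K^{6}$ ($o{\left(K \right)} = \left(2 \left(K \sqrt{K}\right)^{2}\right)^{2} = \left(2 \left(K^{\frac{3}{2}}\right)^{2}\right)^{2} = \left(2 K^{3}\right)^{2} = 4 K^{6}$)
$145 \left(P{\left(F,-10 \right)} + o{\left(-4 \right)}\right) = 145 \left(\left(-12 - -10\right) + 4 \left(-4\right)^{6}\right) = 145 \left(\left(-12 + 10\right) + 4 \cdot 4096\right) = 145 \left(-2 + 16384\right) = 145 \cdot 16382 = 2375390$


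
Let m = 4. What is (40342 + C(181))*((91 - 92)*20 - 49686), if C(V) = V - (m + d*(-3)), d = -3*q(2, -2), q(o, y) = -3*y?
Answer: -2011353290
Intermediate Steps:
d = -18 (d = -(-9)*(-2) = -3*6 = -18)
C(V) = -58 + V (C(V) = V - (4 - 18*(-3)) = V - (4 + 54) = V - 1*58 = V - 58 = -58 + V)
(40342 + C(181))*((91 - 92)*20 - 49686) = (40342 + (-58 + 181))*((91 - 92)*20 - 49686) = (40342 + 123)*(-1*20 - 49686) = 40465*(-20 - 49686) = 40465*(-49706) = -2011353290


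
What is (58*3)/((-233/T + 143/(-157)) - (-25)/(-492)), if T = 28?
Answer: -47041596/2509715 ≈ -18.744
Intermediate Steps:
(58*3)/((-233/T + 143/(-157)) - (-25)/(-492)) = (58*3)/((-233/28 + 143/(-157)) - (-25)/(-492)) = 174/((-233*1/28 + 143*(-1/157)) - (-25)*(-1)/492) = 174/((-233/28 - 143/157) - 1*25/492) = 174/(-40585/4396 - 25/492) = 174/(-2509715/270354) = 174*(-270354/2509715) = -47041596/2509715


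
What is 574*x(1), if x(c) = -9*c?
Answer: -5166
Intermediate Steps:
574*x(1) = 574*(-9*1) = 574*(-9) = -5166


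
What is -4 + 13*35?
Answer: 451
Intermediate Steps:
-4 + 13*35 = -4 + 455 = 451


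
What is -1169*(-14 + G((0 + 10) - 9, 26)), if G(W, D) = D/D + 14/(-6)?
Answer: 53774/3 ≈ 17925.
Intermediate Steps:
G(W, D) = -4/3 (G(W, D) = 1 + 14*(-1/6) = 1 - 7/3 = -4/3)
-1169*(-14 + G((0 + 10) - 9, 26)) = -1169*(-14 - 4/3) = -1169*(-46/3) = 53774/3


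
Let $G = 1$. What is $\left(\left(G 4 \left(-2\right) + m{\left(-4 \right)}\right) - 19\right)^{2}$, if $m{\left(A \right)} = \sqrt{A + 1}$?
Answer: $\left(27 - i \sqrt{3}\right)^{2} \approx 726.0 - 93.531 i$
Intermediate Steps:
$m{\left(A \right)} = \sqrt{1 + A}$
$\left(\left(G 4 \left(-2\right) + m{\left(-4 \right)}\right) - 19\right)^{2} = \left(\left(1 \cdot 4 \left(-2\right) + \sqrt{1 - 4}\right) - 19\right)^{2} = \left(\left(4 \left(-2\right) + \sqrt{-3}\right) - 19\right)^{2} = \left(\left(-8 + i \sqrt{3}\right) - 19\right)^{2} = \left(-27 + i \sqrt{3}\right)^{2}$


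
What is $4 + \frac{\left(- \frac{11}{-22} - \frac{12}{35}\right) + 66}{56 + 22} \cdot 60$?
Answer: $\frac{4995}{91} \approx 54.89$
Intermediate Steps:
$4 + \frac{\left(- \frac{11}{-22} - \frac{12}{35}\right) + 66}{56 + 22} \cdot 60 = 4 + \frac{\left(\left(-11\right) \left(- \frac{1}{22}\right) - \frac{12}{35}\right) + 66}{78} \cdot 60 = 4 + \left(\left(\frac{1}{2} - \frac{12}{35}\right) + 66\right) \frac{1}{78} \cdot 60 = 4 + \left(\frac{11}{70} + 66\right) \frac{1}{78} \cdot 60 = 4 + \frac{4631}{70} \cdot \frac{1}{78} \cdot 60 = 4 + \frac{4631}{5460} \cdot 60 = 4 + \frac{4631}{91} = \frac{4995}{91}$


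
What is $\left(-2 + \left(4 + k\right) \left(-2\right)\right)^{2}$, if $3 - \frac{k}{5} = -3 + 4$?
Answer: $900$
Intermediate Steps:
$k = 10$ ($k = 15 - 5 \left(-3 + 4\right) = 15 - 5 = 10$)
$\left(-2 + \left(4 + k\right) \left(-2\right)\right)^{2} = \left(-2 + \left(4 + 10\right) \left(-2\right)\right)^{2} = \left(-2 + 14 \left(-2\right)\right)^{2} = \left(-2 - 28\right)^{2} = \left(-30\right)^{2} = 900$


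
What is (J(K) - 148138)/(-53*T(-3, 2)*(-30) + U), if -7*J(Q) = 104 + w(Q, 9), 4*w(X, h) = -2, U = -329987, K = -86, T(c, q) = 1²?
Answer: 2074139/4597558 ≈ 0.45114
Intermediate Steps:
T(c, q) = 1
w(X, h) = -½ (w(X, h) = (¼)*(-2) = -½)
J(Q) = -207/14 (J(Q) = -(104 - ½)/7 = -⅐*207/2 = -207/14)
(J(K) - 148138)/(-53*T(-3, 2)*(-30) + U) = (-207/14 - 148138)/(-53*1*(-30) - 329987) = -2074139/(14*(-53*(-30) - 329987)) = -2074139/(14*(1590 - 329987)) = -2074139/14/(-328397) = -2074139/14*(-1/328397) = 2074139/4597558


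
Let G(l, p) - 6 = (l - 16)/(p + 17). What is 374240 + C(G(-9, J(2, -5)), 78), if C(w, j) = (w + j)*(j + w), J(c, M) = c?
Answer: 137568681/361 ≈ 3.8108e+5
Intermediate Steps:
G(l, p) = 6 + (-16 + l)/(17 + p) (G(l, p) = 6 + (l - 16)/(p + 17) = 6 + (-16 + l)/(17 + p))
C(w, j) = (j + w)² (C(w, j) = (j + w)*(j + w) = (j + w)²)
374240 + C(G(-9, J(2, -5)), 78) = 374240 + (78 + (86 - 9 + 6*2)/(17 + 2))² = 374240 + (78 + (86 - 9 + 12)/19)² = 374240 + (78 + (1/19)*89)² = 374240 + (78 + 89/19)² = 374240 + (1571/19)² = 374240 + 2468041/361 = 137568681/361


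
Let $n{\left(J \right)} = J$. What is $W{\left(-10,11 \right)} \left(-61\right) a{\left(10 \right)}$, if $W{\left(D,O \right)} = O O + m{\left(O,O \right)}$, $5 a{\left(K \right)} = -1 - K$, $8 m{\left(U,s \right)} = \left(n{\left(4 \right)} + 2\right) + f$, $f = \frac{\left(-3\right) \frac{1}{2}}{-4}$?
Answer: $\frac{1046089}{64} \approx 16345.0$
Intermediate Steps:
$f = \frac{3}{8}$ ($f = \left(-3\right) \frac{1}{2} \left(- \frac{1}{4}\right) = \left(- \frac{3}{2}\right) \left(- \frac{1}{4}\right) = \frac{3}{8} \approx 0.375$)
$m{\left(U,s \right)} = \frac{51}{64}$ ($m{\left(U,s \right)} = \frac{\left(4 + 2\right) + \frac{3}{8}}{8} = \frac{6 + \frac{3}{8}}{8} = \frac{1}{8} \cdot \frac{51}{8} = \frac{51}{64}$)
$a{\left(K \right)} = - \frac{1}{5} - \frac{K}{5}$ ($a{\left(K \right)} = \frac{-1 - K}{5} = - \frac{1}{5} - \frac{K}{5}$)
$W{\left(D,O \right)} = \frac{51}{64} + O^{2}$ ($W{\left(D,O \right)} = O O + \frac{51}{64} = O^{2} + \frac{51}{64} = \frac{51}{64} + O^{2}$)
$W{\left(-10,11 \right)} \left(-61\right) a{\left(10 \right)} = \left(\frac{51}{64} + 11^{2}\right) \left(-61\right) \left(- \frac{1}{5} - 2\right) = \left(\frac{51}{64} + 121\right) \left(-61\right) \left(- \frac{1}{5} - 2\right) = \frac{7795}{64} \left(-61\right) \left(- \frac{11}{5}\right) = \left(- \frac{475495}{64}\right) \left(- \frac{11}{5}\right) = \frac{1046089}{64}$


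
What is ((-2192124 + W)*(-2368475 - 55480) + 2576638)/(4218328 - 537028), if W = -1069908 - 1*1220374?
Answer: 2716288253092/920325 ≈ 2.9514e+6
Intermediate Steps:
W = -2290282 (W = -1069908 - 1220374 = -2290282)
((-2192124 + W)*(-2368475 - 55480) + 2576638)/(4218328 - 537028) = ((-2192124 - 2290282)*(-2368475 - 55480) + 2576638)/(4218328 - 537028) = (-4482406*(-2423955) + 2576638)/3681300 = (10865150435730 + 2576638)*(1/3681300) = 10865153012368*(1/3681300) = 2716288253092/920325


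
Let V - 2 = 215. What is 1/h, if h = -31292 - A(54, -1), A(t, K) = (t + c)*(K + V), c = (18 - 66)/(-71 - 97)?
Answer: -7/301124 ≈ -2.3246e-5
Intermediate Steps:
c = 2/7 (c = -48/(-168) = -48*(-1/168) = 2/7 ≈ 0.28571)
V = 217 (V = 2 + 215 = 217)
A(t, K) = (217 + K)*(2/7 + t) (A(t, K) = (t + 2/7)*(K + 217) = (2/7 + t)*(217 + K) = (217 + K)*(2/7 + t))
h = -301124/7 (h = -31292 - (62 + 217*54 + (2/7)*(-1) - 1*54) = -31292 - (62 + 11718 - 2/7 - 54) = -31292 - 1*82080/7 = -31292 - 82080/7 = -301124/7 ≈ -43018.)
1/h = 1/(-301124/7) = -7/301124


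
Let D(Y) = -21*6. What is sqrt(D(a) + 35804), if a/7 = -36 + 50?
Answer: sqrt(35678) ≈ 188.89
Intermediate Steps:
a = 98 (a = 7*(-36 + 50) = 7*14 = 98)
D(Y) = -126
sqrt(D(a) + 35804) = sqrt(-126 + 35804) = sqrt(35678)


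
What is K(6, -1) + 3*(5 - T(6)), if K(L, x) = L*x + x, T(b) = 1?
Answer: 5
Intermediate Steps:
K(L, x) = x + L*x
K(6, -1) + 3*(5 - T(6)) = -(1 + 6) + 3*(5 - 1*1) = -1*7 + 3*(5 - 1) = -7 + 3*4 = -7 + 12 = 5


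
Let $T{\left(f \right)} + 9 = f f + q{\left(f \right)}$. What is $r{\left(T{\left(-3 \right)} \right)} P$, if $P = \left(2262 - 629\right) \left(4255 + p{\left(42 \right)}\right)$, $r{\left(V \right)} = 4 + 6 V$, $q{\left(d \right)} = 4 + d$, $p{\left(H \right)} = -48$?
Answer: $68700310$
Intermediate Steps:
$T{\left(f \right)} = -5 + f + f^{2}$ ($T{\left(f \right)} = -9 + \left(f f + \left(4 + f\right)\right) = -9 + \left(f^{2} + \left(4 + f\right)\right) = -9 + \left(4 + f + f^{2}\right) = -5 + f + f^{2}$)
$P = 6870031$ ($P = \left(2262 - 629\right) \left(4255 - 48\right) = 1633 \cdot 4207 = 6870031$)
$r{\left(T{\left(-3 \right)} \right)} P = \left(4 + 6 \left(-5 - 3 + \left(-3\right)^{2}\right)\right) 6870031 = \left(4 + 6 \left(-5 - 3 + 9\right)\right) 6870031 = \left(4 + 6 \cdot 1\right) 6870031 = \left(4 + 6\right) 6870031 = 10 \cdot 6870031 = 68700310$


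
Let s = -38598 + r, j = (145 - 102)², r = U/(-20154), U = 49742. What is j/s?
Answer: -18632373/388976917 ≈ -0.047901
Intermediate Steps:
r = -24871/10077 (r = 49742/(-20154) = 49742*(-1/20154) = -24871/10077 ≈ -2.4681)
j = 1849 (j = 43² = 1849)
s = -388976917/10077 (s = -38598 - 24871/10077 = -388976917/10077 ≈ -38600.)
j/s = 1849/(-388976917/10077) = 1849*(-10077/388976917) = -18632373/388976917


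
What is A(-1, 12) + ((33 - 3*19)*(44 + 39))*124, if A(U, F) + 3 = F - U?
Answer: -246998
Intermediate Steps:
A(U, F) = -3 + F - U (A(U, F) = -3 + (F - U) = -3 + F - U)
A(-1, 12) + ((33 - 3*19)*(44 + 39))*124 = (-3 + 12 - 1*(-1)) + ((33 - 3*19)*(44 + 39))*124 = (-3 + 12 + 1) + ((33 - 57)*83)*124 = 10 - 24*83*124 = 10 - 1992*124 = 10 - 247008 = -246998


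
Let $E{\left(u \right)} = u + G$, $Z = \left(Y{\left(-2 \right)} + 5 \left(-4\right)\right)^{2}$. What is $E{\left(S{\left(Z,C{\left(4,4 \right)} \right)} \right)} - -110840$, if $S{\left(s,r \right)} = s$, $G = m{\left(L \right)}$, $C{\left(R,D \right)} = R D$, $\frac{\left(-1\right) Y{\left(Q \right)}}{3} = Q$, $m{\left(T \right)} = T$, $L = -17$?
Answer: $111019$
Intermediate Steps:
$Y{\left(Q \right)} = - 3 Q$
$C{\left(R,D \right)} = D R$
$G = -17$
$Z = 196$ ($Z = \left(\left(-3\right) \left(-2\right) + 5 \left(-4\right)\right)^{2} = \left(6 - 20\right)^{2} = \left(-14\right)^{2} = 196$)
$E{\left(u \right)} = -17 + u$ ($E{\left(u \right)} = u - 17 = -17 + u$)
$E{\left(S{\left(Z,C{\left(4,4 \right)} \right)} \right)} - -110840 = \left(-17 + 196\right) - -110840 = 179 + 110840 = 111019$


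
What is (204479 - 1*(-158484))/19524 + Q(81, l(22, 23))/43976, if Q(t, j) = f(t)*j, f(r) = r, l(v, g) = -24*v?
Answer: 1890832307/107323428 ≈ 17.618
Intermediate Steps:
Q(t, j) = j*t (Q(t, j) = t*j = j*t)
(204479 - 1*(-158484))/19524 + Q(81, l(22, 23))/43976 = (204479 - 1*(-158484))/19524 + (-24*22*81)/43976 = (204479 + 158484)*(1/19524) - 528*81*(1/43976) = 362963*(1/19524) - 42768*1/43976 = 362963/19524 - 5346/5497 = 1890832307/107323428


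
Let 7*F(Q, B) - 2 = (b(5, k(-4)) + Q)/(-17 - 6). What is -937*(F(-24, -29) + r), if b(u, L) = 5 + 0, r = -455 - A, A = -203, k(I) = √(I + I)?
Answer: 37955059/161 ≈ 2.3575e+5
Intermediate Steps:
k(I) = √2*√I (k(I) = √(2*I) = √2*√I)
r = -252 (r = -455 - 1*(-203) = -455 + 203 = -252)
b(u, L) = 5
F(Q, B) = 41/161 - Q/161 (F(Q, B) = 2/7 + ((5 + Q)/(-17 - 6))/7 = 2/7 + ((5 + Q)/(-23))/7 = 2/7 + ((5 + Q)*(-1/23))/7 = 2/7 + (-5/23 - Q/23)/7 = 2/7 + (-5/161 - Q/161) = 41/161 - Q/161)
-937*(F(-24, -29) + r) = -937*((41/161 - 1/161*(-24)) - 252) = -937*((41/161 + 24/161) - 252) = -937*(65/161 - 252) = -937*(-40507/161) = 37955059/161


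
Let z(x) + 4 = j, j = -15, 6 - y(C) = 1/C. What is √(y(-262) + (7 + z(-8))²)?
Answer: √10296862/262 ≈ 12.248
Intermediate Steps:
y(C) = 6 - 1/C
z(x) = -19 (z(x) = -4 - 15 = -19)
√(y(-262) + (7 + z(-8))²) = √((6 - 1/(-262)) + (7 - 19)²) = √((6 - 1*(-1/262)) + (-12)²) = √((6 + 1/262) + 144) = √(1573/262 + 144) = √(39301/262) = √10296862/262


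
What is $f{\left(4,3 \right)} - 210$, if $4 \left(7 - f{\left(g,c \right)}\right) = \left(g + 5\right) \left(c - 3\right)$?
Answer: $-203$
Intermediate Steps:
$f{\left(g,c \right)} = 7 - \frac{\left(-3 + c\right) \left(5 + g\right)}{4}$ ($f{\left(g,c \right)} = 7 - \frac{\left(g + 5\right) \left(c - 3\right)}{4} = 7 - \frac{\left(5 + g\right) \left(-3 + c\right)}{4} = 7 - \frac{\left(-3 + c\right) \left(5 + g\right)}{4}$)
$f{\left(4,3 \right)} - 210 = \left(\frac{43}{4} - \frac{15}{4} + \frac{3}{4} \cdot 4 - \frac{3}{4} \cdot 4\right) - 210 = \left(\frac{43}{4} - \frac{15}{4} + 3 - 3\right) - 210 = 7 - 210 = -203$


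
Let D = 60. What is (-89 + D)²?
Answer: 841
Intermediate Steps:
(-89 + D)² = (-89 + 60)² = (-29)² = 841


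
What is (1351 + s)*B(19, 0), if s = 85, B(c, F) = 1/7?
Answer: 1436/7 ≈ 205.14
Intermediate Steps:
B(c, F) = ⅐
(1351 + s)*B(19, 0) = (1351 + 85)*(⅐) = 1436*(⅐) = 1436/7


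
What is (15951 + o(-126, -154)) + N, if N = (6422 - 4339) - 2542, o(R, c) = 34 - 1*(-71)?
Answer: 15597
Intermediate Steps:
o(R, c) = 105 (o(R, c) = 34 + 71 = 105)
N = -459 (N = 2083 - 2542 = -459)
(15951 + o(-126, -154)) + N = (15951 + 105) - 459 = 16056 - 459 = 15597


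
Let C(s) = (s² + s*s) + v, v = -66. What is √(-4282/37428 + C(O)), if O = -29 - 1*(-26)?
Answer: I*√16850328882/18714 ≈ 6.9365*I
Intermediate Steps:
O = -3 (O = -29 + 26 = -3)
C(s) = -66 + 2*s² (C(s) = (s² + s*s) - 66 = (s² + s²) - 66 = 2*s² - 66 = -66 + 2*s²)
√(-4282/37428 + C(O)) = √(-4282/37428 + (-66 + 2*(-3)²)) = √(-4282*1/37428 + (-66 + 2*9)) = √(-2141/18714 + (-66 + 18)) = √(-2141/18714 - 48) = √(-900413/18714) = I*√16850328882/18714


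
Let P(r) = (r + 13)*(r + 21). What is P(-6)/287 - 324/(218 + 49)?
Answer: -3093/3649 ≈ -0.84763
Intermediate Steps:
P(r) = (13 + r)*(21 + r)
P(-6)/287 - 324/(218 + 49) = (273 + (-6)² + 34*(-6))/287 - 324/(218 + 49) = (273 + 36 - 204)*(1/287) - 324/267 = 105*(1/287) - 324*1/267 = 15/41 - 108/89 = -3093/3649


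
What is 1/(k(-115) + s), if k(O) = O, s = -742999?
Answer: -1/743114 ≈ -1.3457e-6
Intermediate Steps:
1/(k(-115) + s) = 1/(-115 - 742999) = 1/(-743114) = -1/743114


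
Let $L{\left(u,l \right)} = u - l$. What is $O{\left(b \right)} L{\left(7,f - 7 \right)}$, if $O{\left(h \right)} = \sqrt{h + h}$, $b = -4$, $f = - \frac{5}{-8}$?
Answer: $\frac{107 i \sqrt{2}}{4} \approx 37.83 i$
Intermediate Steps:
$f = \frac{5}{8}$ ($f = \left(-5\right) \left(- \frac{1}{8}\right) = \frac{5}{8} \approx 0.625$)
$O{\left(h \right)} = \sqrt{2} \sqrt{h}$ ($O{\left(h \right)} = \sqrt{2 h} = \sqrt{2} \sqrt{h}$)
$O{\left(b \right)} L{\left(7,f - 7 \right)} = \sqrt{2} \sqrt{-4} \left(7 - \left(\frac{5}{8} - 7\right)\right) = \sqrt{2} \cdot 2 i \left(7 - \left(\frac{5}{8} - 7\right)\right) = 2 i \sqrt{2} \left(7 - - \frac{51}{8}\right) = 2 i \sqrt{2} \left(7 + \frac{51}{8}\right) = 2 i \sqrt{2} \cdot \frac{107}{8} = \frac{107 i \sqrt{2}}{4}$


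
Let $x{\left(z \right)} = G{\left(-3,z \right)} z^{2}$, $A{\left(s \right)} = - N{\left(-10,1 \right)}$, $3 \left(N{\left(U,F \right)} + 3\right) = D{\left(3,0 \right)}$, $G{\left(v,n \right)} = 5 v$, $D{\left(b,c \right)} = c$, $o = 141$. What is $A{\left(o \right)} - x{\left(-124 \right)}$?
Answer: $230643$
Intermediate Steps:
$N{\left(U,F \right)} = -3$ ($N{\left(U,F \right)} = -3 + \frac{1}{3} \cdot 0 = -3 + 0 = -3$)
$A{\left(s \right)} = 3$ ($A{\left(s \right)} = \left(-1\right) \left(-3\right) = 3$)
$x{\left(z \right)} = - 15 z^{2}$ ($x{\left(z \right)} = 5 \left(-3\right) z^{2} = - 15 z^{2}$)
$A{\left(o \right)} - x{\left(-124 \right)} = 3 - - 15 \left(-124\right)^{2} = 3 - \left(-15\right) 15376 = 3 - -230640 = 3 + 230640 = 230643$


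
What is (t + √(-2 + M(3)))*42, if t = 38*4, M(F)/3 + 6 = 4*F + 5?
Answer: 6384 + 42*√31 ≈ 6617.8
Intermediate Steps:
M(F) = -3 + 12*F (M(F) = -18 + 3*(4*F + 5) = -18 + 3*(5 + 4*F) = -18 + (15 + 12*F) = -3 + 12*F)
t = 152
(t + √(-2 + M(3)))*42 = (152 + √(-2 + (-3 + 12*3)))*42 = (152 + √(-2 + (-3 + 36)))*42 = (152 + √(-2 + 33))*42 = (152 + √31)*42 = 6384 + 42*√31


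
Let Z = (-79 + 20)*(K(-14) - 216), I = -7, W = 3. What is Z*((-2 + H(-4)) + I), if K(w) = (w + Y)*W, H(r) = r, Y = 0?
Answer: -197886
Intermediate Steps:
K(w) = 3*w (K(w) = (w + 0)*3 = w*3 = 3*w)
Z = 15222 (Z = (-79 + 20)*(3*(-14) - 216) = -59*(-42 - 216) = -59*(-258) = 15222)
Z*((-2 + H(-4)) + I) = 15222*((-2 - 4) - 7) = 15222*(-6 - 7) = 15222*(-13) = -197886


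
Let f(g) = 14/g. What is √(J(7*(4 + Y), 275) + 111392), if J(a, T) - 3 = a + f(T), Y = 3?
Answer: √337118254/55 ≈ 333.83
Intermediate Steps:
J(a, T) = 3 + a + 14/T (J(a, T) = 3 + (a + 14/T) = 3 + a + 14/T)
√(J(7*(4 + Y), 275) + 111392) = √((3 + 7*(4 + 3) + 14/275) + 111392) = √((3 + 7*7 + 14*(1/275)) + 111392) = √((3 + 49 + 14/275) + 111392) = √(14314/275 + 111392) = √(30647114/275) = √337118254/55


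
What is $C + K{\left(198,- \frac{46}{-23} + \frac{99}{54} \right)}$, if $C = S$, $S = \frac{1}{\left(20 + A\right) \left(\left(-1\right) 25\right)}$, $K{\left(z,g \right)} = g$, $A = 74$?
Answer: $\frac{13511}{3525} \approx 3.8329$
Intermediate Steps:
$S = - \frac{1}{2350}$ ($S = \frac{1}{\left(20 + 74\right) \left(\left(-1\right) 25\right)} = \frac{1}{94 \left(-25\right)} = \frac{1}{-2350} = - \frac{1}{2350} \approx -0.00042553$)
$C = - \frac{1}{2350} \approx -0.00042553$
$C + K{\left(198,- \frac{46}{-23} + \frac{99}{54} \right)} = - \frac{1}{2350} + \left(- \frac{46}{-23} + \frac{99}{54}\right) = - \frac{1}{2350} + \left(\left(-46\right) \left(- \frac{1}{23}\right) + 99 \cdot \frac{1}{54}\right) = - \frac{1}{2350} + \left(2 + \frac{11}{6}\right) = - \frac{1}{2350} + \frac{23}{6} = \frac{13511}{3525}$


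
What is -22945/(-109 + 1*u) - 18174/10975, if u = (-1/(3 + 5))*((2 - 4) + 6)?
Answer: 499662644/2403525 ≈ 207.89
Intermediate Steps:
u = -1/2 (u = (-1/8)*(-2 + 6) = ((1/8)*(-1))*4 = -1/8*4 = -1/2 ≈ -0.50000)
-22945/(-109 + 1*u) - 18174/10975 = -22945/(-109 + 1*(-1/2)) - 18174/10975 = -22945/(-109 - 1/2) - 18174*1/10975 = -22945/(-219/2) - 18174/10975 = -22945*(-2/219) - 18174/10975 = 45890/219 - 18174/10975 = 499662644/2403525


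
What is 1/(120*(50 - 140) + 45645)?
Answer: 1/34845 ≈ 2.8699e-5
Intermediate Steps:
1/(120*(50 - 140) + 45645) = 1/(120*(-90) + 45645) = 1/(-10800 + 45645) = 1/34845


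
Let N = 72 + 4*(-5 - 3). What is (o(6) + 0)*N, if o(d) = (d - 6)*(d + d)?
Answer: 0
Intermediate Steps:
o(d) = 2*d*(-6 + d) (o(d) = (-6 + d)*(2*d) = 2*d*(-6 + d))
N = 40 (N = 72 + 4*(-8) = 72 - 32 = 40)
(o(6) + 0)*N = (2*6*(-6 + 6) + 0)*40 = (2*6*0 + 0)*40 = (0 + 0)*40 = 0*40 = 0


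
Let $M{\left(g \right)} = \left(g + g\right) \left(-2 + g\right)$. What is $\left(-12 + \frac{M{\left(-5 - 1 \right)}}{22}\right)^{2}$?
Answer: $\frac{7056}{121} \approx 58.314$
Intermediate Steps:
$M{\left(g \right)} = 2 g \left(-2 + g\right)$
$\left(-12 + \frac{M{\left(-5 - 1 \right)}}{22}\right)^{2} = \left(-12 + \frac{2 \left(-5 - 1\right) \left(-2 - 6\right)}{22}\right)^{2} = \left(-12 + 2 \left(-5 - 1\right) \left(-2 - 6\right) \frac{1}{22}\right)^{2} = \left(-12 + 2 \left(-6\right) \left(-2 - 6\right) \frac{1}{22}\right)^{2} = \left(-12 + 2 \left(-6\right) \left(-8\right) \frac{1}{22}\right)^{2} = \left(-12 + 96 \cdot \frac{1}{22}\right)^{2} = \left(-12 + \frac{48}{11}\right)^{2} = \left(- \frac{84}{11}\right)^{2} = \frac{7056}{121}$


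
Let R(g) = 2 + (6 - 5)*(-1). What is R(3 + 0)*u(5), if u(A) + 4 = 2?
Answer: -2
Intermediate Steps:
u(A) = -2 (u(A) = -4 + 2 = -2)
R(g) = 1 (R(g) = 2 + 1*(-1) = 2 - 1 = 1)
R(3 + 0)*u(5) = 1*(-2) = -2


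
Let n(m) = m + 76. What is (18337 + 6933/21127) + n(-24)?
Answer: 388511336/21127 ≈ 18389.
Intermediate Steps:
n(m) = 76 + m
(18337 + 6933/21127) + n(-24) = (18337 + 6933/21127) + (76 - 24) = (18337 + 6933*(1/21127)) + 52 = (18337 + 6933/21127) + 52 = 387412732/21127 + 52 = 388511336/21127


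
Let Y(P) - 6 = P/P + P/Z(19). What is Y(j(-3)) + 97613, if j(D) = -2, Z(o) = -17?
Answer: 1659542/17 ≈ 97620.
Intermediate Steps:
Y(P) = 7 - P/17 (Y(P) = 6 + (P/P + P/(-17)) = 6 + (1 + P*(-1/17)) = 6 + (1 - P/17) = 7 - P/17)
Y(j(-3)) + 97613 = (7 - 1/17*(-2)) + 97613 = (7 + 2/17) + 97613 = 121/17 + 97613 = 1659542/17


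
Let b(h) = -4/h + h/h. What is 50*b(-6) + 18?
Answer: 304/3 ≈ 101.33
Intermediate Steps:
b(h) = 1 - 4/h (b(h) = -4/h + 1 = 1 - 4/h)
50*b(-6) + 18 = 50*((-4 - 6)/(-6)) + 18 = 50*(-⅙*(-10)) + 18 = 50*(5/3) + 18 = 250/3 + 18 = 304/3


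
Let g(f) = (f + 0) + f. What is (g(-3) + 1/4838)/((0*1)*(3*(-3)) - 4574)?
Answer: 29027/22129012 ≈ 0.0013117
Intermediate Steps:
g(f) = 2*f (g(f) = f + f = 2*f)
(g(-3) + 1/4838)/((0*1)*(3*(-3)) - 4574) = (2*(-3) + 1/4838)/((0*1)*(3*(-3)) - 4574) = (-6 + 1/4838)/(0*(-9) - 4574) = -29027/(4838*(0 - 4574)) = -29027/4838/(-4574) = -29027/4838*(-1/4574) = 29027/22129012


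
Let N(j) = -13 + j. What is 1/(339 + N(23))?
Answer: 1/349 ≈ 0.0028653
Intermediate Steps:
1/(339 + N(23)) = 1/(339 + (-13 + 23)) = 1/(339 + 10) = 1/349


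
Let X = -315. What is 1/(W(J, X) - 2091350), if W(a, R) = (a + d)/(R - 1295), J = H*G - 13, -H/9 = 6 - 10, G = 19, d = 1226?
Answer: -230/481010771 ≈ -4.7816e-7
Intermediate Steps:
H = 36 (H = -9*(6 - 10) = -9*(-4) = 36)
J = 671 (J = 36*19 - 13 = 684 - 13 = 671)
W(a, R) = (1226 + a)/(-1295 + R) (W(a, R) = (a + 1226)/(R - 1295) = (1226 + a)/(-1295 + R))
1/(W(J, X) - 2091350) = 1/((1226 + 671)/(-1295 - 315) - 2091350) = 1/(1897/(-1610) - 2091350) = 1/(-1/1610*1897 - 2091350) = 1/(-271/230 - 2091350) = 1/(-481010771/230) = -230/481010771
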